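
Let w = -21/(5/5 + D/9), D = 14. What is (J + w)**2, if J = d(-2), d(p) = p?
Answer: 55225/529 ≈ 104.40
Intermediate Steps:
w = -189/23 (w = -21/(5/5 + 14/9) = -21/(5*(1/5) + 14*(1/9)) = -21/(1 + 14/9) = -21/23/9 = -21*9/23 = -189/23 ≈ -8.2174)
J = -2
(J + w)**2 = (-2 - 189/23)**2 = (-235/23)**2 = 55225/529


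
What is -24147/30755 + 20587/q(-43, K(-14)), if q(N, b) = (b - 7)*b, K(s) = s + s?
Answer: 3482795/172228 ≈ 20.222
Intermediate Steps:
K(s) = 2*s
q(N, b) = b*(-7 + b) (q(N, b) = (-7 + b)*b = b*(-7 + b))
-24147/30755 + 20587/q(-43, K(-14)) = -24147/30755 + 20587/(((2*(-14))*(-7 + 2*(-14)))) = -24147*1/30755 + 20587/((-28*(-7 - 28))) = -24147/30755 + 20587/((-28*(-35))) = -24147/30755 + 20587/980 = -24147/30755 + 20587*(1/980) = -24147/30755 + 2941/140 = 3482795/172228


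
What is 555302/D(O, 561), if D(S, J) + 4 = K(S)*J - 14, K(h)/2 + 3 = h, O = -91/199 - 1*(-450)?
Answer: 55252549/49849791 ≈ 1.1084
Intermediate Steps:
O = 89459/199 (O = -91*1/199 + 450 = -91/199 + 450 = 89459/199 ≈ 449.54)
K(h) = -6 + 2*h
D(S, J) = -18 + J*(-6 + 2*S) (D(S, J) = -4 + ((-6 + 2*S)*J - 14) = -4 + (J*(-6 + 2*S) - 14) = -4 + (-14 + J*(-6 + 2*S)) = -18 + J*(-6 + 2*S))
555302/D(O, 561) = 555302/(-18 + 2*561*(-3 + 89459/199)) = 555302/(-18 + 2*561*(88862/199)) = 555302/(-18 + 99703164/199) = 555302/(99699582/199) = 555302*(199/99699582) = 55252549/49849791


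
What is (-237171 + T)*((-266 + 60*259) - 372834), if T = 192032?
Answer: 16139900840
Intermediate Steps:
(-237171 + T)*((-266 + 60*259) - 372834) = (-237171 + 192032)*((-266 + 60*259) - 372834) = -45139*((-266 + 15540) - 372834) = -45139*(15274 - 372834) = -45139*(-357560) = 16139900840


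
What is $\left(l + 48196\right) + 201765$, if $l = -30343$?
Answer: $219618$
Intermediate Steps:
$\left(l + 48196\right) + 201765 = \left(-30343 + 48196\right) + 201765 = 17853 + 201765 = 219618$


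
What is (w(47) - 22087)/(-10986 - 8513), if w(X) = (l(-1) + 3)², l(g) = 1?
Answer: 22071/19499 ≈ 1.1319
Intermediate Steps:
w(X) = 16 (w(X) = (1 + 3)² = 4² = 16)
(w(47) - 22087)/(-10986 - 8513) = (16 - 22087)/(-10986 - 8513) = -22071/(-19499) = -22071*(-1/19499) = 22071/19499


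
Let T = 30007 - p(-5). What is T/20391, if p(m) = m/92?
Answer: 2760649/1875972 ≈ 1.4716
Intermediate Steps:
p(m) = m/92 (p(m) = m*(1/92) = m/92)
T = 2760649/92 (T = 30007 - (-5)/92 = 30007 - 1*(-5/92) = 30007 + 5/92 = 2760649/92 ≈ 30007.)
T/20391 = (2760649/92)/20391 = (2760649/92)*(1/20391) = 2760649/1875972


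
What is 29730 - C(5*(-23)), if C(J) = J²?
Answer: 16505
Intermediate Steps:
29730 - C(5*(-23)) = 29730 - (5*(-23))² = 29730 - 1*(-115)² = 29730 - 1*13225 = 29730 - 13225 = 16505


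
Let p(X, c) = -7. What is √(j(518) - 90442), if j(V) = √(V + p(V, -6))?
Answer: √(-90442 + √511) ≈ 300.7*I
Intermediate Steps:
j(V) = √(-7 + V) (j(V) = √(V - 7) = √(-7 + V))
√(j(518) - 90442) = √(√(-7 + 518) - 90442) = √(√511 - 90442) = √(-90442 + √511)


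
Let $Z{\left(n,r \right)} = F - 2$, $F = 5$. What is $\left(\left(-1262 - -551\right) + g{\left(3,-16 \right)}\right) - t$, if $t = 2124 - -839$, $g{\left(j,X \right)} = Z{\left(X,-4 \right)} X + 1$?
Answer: $-3721$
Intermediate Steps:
$Z{\left(n,r \right)} = 3$ ($Z{\left(n,r \right)} = 5 - 2 = 3$)
$g{\left(j,X \right)} = 1 + 3 X$ ($g{\left(j,X \right)} = 3 X + 1 = 1 + 3 X$)
$t = 2963$ ($t = 2124 + 839 = 2963$)
$\left(\left(-1262 - -551\right) + g{\left(3,-16 \right)}\right) - t = \left(\left(-1262 - -551\right) + \left(1 + 3 \left(-16\right)\right)\right) - 2963 = \left(\left(-1262 + \left(-76 + 627\right)\right) + \left(1 - 48\right)\right) - 2963 = \left(\left(-1262 + 551\right) - 47\right) - 2963 = \left(-711 - 47\right) - 2963 = -758 - 2963 = -3721$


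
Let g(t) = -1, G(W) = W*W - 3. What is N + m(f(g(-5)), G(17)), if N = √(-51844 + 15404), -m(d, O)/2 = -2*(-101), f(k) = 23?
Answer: -404 + 2*I*√9110 ≈ -404.0 + 190.89*I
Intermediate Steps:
G(W) = -3 + W² (G(W) = W² - 3 = -3 + W²)
m(d, O) = -404 (m(d, O) = -(-4)*(-101) = -2*202 = -404)
N = 2*I*√9110 (N = √(-36440) = 2*I*√9110 ≈ 190.89*I)
N + m(f(g(-5)), G(17)) = 2*I*√9110 - 404 = -404 + 2*I*√9110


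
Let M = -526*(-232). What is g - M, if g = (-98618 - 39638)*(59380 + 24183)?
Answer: -11553208160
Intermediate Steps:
g = -11553086128 (g = -138256*83563 = -11553086128)
M = 122032
g - M = -11553086128 - 1*122032 = -11553086128 - 122032 = -11553208160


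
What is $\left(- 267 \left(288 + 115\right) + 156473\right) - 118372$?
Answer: $-69500$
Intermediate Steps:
$\left(- 267 \left(288 + 115\right) + 156473\right) - 118372 = \left(\left(-267\right) 403 + 156473\right) - 118372 = \left(-107601 + 156473\right) - 118372 = 48872 - 118372 = -69500$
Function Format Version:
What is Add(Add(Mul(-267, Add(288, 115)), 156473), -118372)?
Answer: -69500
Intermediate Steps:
Add(Add(Mul(-267, Add(288, 115)), 156473), -118372) = Add(Add(Mul(-267, 403), 156473), -118372) = Add(Add(-107601, 156473), -118372) = Add(48872, -118372) = -69500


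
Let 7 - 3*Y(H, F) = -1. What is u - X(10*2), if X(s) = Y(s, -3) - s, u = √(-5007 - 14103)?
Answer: 52/3 + 7*I*√390 ≈ 17.333 + 138.24*I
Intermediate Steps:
Y(H, F) = 8/3 (Y(H, F) = 7/3 - ⅓*(-1) = 7/3 + ⅓ = 8/3)
u = 7*I*√390 (u = √(-19110) = 7*I*√390 ≈ 138.24*I)
X(s) = 8/3 - s
u - X(10*2) = 7*I*√390 - (8/3 - 10*2) = 7*I*√390 - (8/3 - 1*20) = 7*I*√390 - (8/3 - 20) = 7*I*√390 - 1*(-52/3) = 7*I*√390 + 52/3 = 52/3 + 7*I*√390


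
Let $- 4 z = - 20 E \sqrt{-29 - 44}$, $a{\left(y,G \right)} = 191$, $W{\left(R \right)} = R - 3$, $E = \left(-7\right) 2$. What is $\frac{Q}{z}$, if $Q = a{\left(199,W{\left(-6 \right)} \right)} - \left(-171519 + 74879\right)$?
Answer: $\frac{13833 i \sqrt{73}}{730} \approx 161.9 i$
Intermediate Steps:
$E = -14$
$W{\left(R \right)} = -3 + R$ ($W{\left(R \right)} = R - 3 = -3 + R$)
$Q = 96831$ ($Q = 191 - \left(-171519 + 74879\right) = 191 - -96640 = 191 + 96640 = 96831$)
$z = - 70 i \sqrt{73}$ ($z = - \frac{\left(-20\right) \left(-14\right) \sqrt{-29 - 44}}{4} = - \frac{280 \sqrt{-73}}{4} = - \frac{280 i \sqrt{73}}{4} = - 70 i \sqrt{73} \approx - 598.08 i$)
$\frac{Q}{z} = \frac{96831}{\left(-70\right) i \sqrt{73}} = 96831 \frac{i \sqrt{73}}{5110} = \frac{13833 i \sqrt{73}}{730}$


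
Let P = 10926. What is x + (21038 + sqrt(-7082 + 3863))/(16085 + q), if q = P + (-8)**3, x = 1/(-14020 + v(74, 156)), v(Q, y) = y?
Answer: 291644333/367382136 + I*sqrt(3219)/26499 ≈ 0.79384 + 0.0021411*I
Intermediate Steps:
x = -1/13864 (x = 1/(-14020 + 156) = 1/(-13864) = -1/13864 ≈ -7.2129e-5)
q = 10414 (q = 10926 + (-8)**3 = 10926 - 512 = 10414)
x + (21038 + sqrt(-7082 + 3863))/(16085 + q) = -1/13864 + (21038 + sqrt(-7082 + 3863))/(16085 + 10414) = -1/13864 + (21038 + sqrt(-3219))/26499 = -1/13864 + (21038 + I*sqrt(3219))*(1/26499) = -1/13864 + (21038/26499 + I*sqrt(3219)/26499) = 291644333/367382136 + I*sqrt(3219)/26499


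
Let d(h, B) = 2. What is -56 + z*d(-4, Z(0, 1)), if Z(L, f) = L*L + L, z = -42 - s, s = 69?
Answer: -278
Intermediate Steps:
z = -111 (z = -42 - 1*69 = -42 - 69 = -111)
Z(L, f) = L + L² (Z(L, f) = L² + L = L + L²)
-56 + z*d(-4, Z(0, 1)) = -56 - 111*2 = -56 - 222 = -278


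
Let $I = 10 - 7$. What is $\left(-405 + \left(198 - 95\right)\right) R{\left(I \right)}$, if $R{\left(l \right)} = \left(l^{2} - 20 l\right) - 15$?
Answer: $19932$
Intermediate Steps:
$I = 3$ ($I = 10 - 7 = 3$)
$R{\left(l \right)} = -15 + l^{2} - 20 l$
$\left(-405 + \left(198 - 95\right)\right) R{\left(I \right)} = \left(-405 + \left(198 - 95\right)\right) \left(-15 + 3^{2} - 60\right) = \left(-405 + \left(198 - 95\right)\right) \left(-15 + 9 - 60\right) = \left(-405 + 103\right) \left(-66\right) = \left(-302\right) \left(-66\right) = 19932$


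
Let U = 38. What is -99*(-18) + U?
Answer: 1820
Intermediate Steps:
-99*(-18) + U = -99*(-18) + 38 = 1782 + 38 = 1820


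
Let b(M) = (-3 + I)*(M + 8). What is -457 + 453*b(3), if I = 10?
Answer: 34424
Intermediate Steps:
b(M) = 56 + 7*M (b(M) = (-3 + 10)*(M + 8) = 7*(8 + M) = 56 + 7*M)
-457 + 453*b(3) = -457 + 453*(56 + 7*3) = -457 + 453*(56 + 21) = -457 + 453*77 = -457 + 34881 = 34424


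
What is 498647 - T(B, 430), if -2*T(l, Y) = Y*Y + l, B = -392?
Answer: 590901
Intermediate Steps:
T(l, Y) = -l/2 - Y²/2 (T(l, Y) = -(Y*Y + l)/2 = -(Y² + l)/2 = -(l + Y²)/2 = -l/2 - Y²/2)
498647 - T(B, 430) = 498647 - (-½*(-392) - ½*430²) = 498647 - (196 - ½*184900) = 498647 - (196 - 92450) = 498647 - 1*(-92254) = 498647 + 92254 = 590901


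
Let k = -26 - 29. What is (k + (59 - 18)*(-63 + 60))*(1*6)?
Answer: -1068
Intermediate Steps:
k = -55
(k + (59 - 18)*(-63 + 60))*(1*6) = (-55 + (59 - 18)*(-63 + 60))*(1*6) = (-55 + 41*(-3))*6 = (-55 - 123)*6 = -178*6 = -1068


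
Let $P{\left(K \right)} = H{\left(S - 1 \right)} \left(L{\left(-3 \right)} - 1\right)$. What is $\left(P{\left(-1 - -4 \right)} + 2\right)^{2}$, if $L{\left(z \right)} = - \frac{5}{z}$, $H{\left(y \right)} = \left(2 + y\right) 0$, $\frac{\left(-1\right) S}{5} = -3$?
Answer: $4$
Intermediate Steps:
$S = 15$ ($S = \left(-5\right) \left(-3\right) = 15$)
$H{\left(y \right)} = 0$
$P{\left(K \right)} = 0$ ($P{\left(K \right)} = 0 \left(- \frac{5}{-3} - 1\right) = 0 \left(\left(-5\right) \left(- \frac{1}{3}\right) - 1\right) = 0 \left(\frac{5}{3} - 1\right) = 0 \cdot \frac{2}{3} = 0$)
$\left(P{\left(-1 - -4 \right)} + 2\right)^{2} = \left(0 + 2\right)^{2} = 2^{2} = 4$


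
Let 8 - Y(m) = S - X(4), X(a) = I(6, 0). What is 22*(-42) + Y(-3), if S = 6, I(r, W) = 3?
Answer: -919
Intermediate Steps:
X(a) = 3
Y(m) = 5 (Y(m) = 8 - (6 - 1*3) = 8 - (6 - 3) = 8 - 1*3 = 8 - 3 = 5)
22*(-42) + Y(-3) = 22*(-42) + 5 = -924 + 5 = -919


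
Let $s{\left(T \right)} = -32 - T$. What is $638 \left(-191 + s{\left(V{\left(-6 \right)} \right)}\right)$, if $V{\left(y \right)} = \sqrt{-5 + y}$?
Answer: $-142274 - 638 i \sqrt{11} \approx -1.4227 \cdot 10^{5} - 2116.0 i$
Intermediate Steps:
$638 \left(-191 + s{\left(V{\left(-6 \right)} \right)}\right) = 638 \left(-191 - \left(32 + \sqrt{-5 - 6}\right)\right) = 638 \left(-191 - \left(32 + \sqrt{-11}\right)\right) = 638 \left(-191 - \left(32 + i \sqrt{11}\right)\right) = 638 \left(-223 - i \sqrt{11}\right) = -142274 - 638 i \sqrt{11}$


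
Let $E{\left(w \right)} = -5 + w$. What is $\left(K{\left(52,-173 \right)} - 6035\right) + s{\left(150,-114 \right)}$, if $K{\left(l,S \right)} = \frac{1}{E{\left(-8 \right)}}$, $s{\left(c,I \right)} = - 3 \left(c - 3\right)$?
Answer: $- \frac{84189}{13} \approx -6476.1$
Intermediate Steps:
$s{\left(c,I \right)} = 9 - 3 c$ ($s{\left(c,I \right)} = - 3 \left(-3 + c\right) = 9 - 3 c$)
$K{\left(l,S \right)} = - \frac{1}{13}$ ($K{\left(l,S \right)} = \frac{1}{-5 - 8} = \frac{1}{-13} = - \frac{1}{13}$)
$\left(K{\left(52,-173 \right)} - 6035\right) + s{\left(150,-114 \right)} = \left(- \frac{1}{13} - 6035\right) + \left(9 - 450\right) = - \frac{78456}{13} + \left(9 - 450\right) = - \frac{78456}{13} - 441 = - \frac{84189}{13}$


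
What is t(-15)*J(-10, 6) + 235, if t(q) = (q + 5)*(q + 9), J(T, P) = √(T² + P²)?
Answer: 235 + 120*√34 ≈ 934.71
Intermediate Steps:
J(T, P) = √(P² + T²)
t(q) = (5 + q)*(9 + q)
t(-15)*J(-10, 6) + 235 = (45 + (-15)² + 14*(-15))*√(6² + (-10)²) + 235 = (45 + 225 - 210)*√(36 + 100) + 235 = 60*√136 + 235 = 60*(2*√34) + 235 = 120*√34 + 235 = 235 + 120*√34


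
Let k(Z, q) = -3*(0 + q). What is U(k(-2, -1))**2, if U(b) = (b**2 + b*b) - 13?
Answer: 25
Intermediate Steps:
k(Z, q) = -3*q
U(b) = -13 + 2*b**2 (U(b) = (b**2 + b**2) - 13 = 2*b**2 - 13 = -13 + 2*b**2)
U(k(-2, -1))**2 = (-13 + 2*(-3*(-1))**2)**2 = (-13 + 2*3**2)**2 = (-13 + 2*9)**2 = (-13 + 18)**2 = 5**2 = 25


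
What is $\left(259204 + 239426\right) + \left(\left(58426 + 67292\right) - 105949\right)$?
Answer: $518399$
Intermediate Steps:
$\left(259204 + 239426\right) + \left(\left(58426 + 67292\right) - 105949\right) = 498630 + \left(125718 - 105949\right) = 498630 + 19769 = 518399$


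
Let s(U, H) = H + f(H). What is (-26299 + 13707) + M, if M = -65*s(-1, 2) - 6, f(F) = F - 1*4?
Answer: -12598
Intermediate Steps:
f(F) = -4 + F (f(F) = F - 4 = -4 + F)
s(U, H) = -4 + 2*H (s(U, H) = H + (-4 + H) = -4 + 2*H)
M = -6 (M = -65*(-4 + 2*2) - 6 = -65*(-4 + 4) - 6 = -65*0 - 6 = 0 - 6 = -6)
(-26299 + 13707) + M = (-26299 + 13707) - 6 = -12592 - 6 = -12598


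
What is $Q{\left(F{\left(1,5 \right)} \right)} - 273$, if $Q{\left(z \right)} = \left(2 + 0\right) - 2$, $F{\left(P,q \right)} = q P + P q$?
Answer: $-273$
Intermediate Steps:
$F{\left(P,q \right)} = 2 P q$ ($F{\left(P,q \right)} = P q + P q = 2 P q$)
$Q{\left(z \right)} = 0$ ($Q{\left(z \right)} = 2 - 2 = 0$)
$Q{\left(F{\left(1,5 \right)} \right)} - 273 = 0 - 273 = -273$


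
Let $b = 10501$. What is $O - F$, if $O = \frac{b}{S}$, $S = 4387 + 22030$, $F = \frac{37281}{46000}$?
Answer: $- \frac{501806177}{1215182000} \approx -0.41295$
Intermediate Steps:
$F = \frac{37281}{46000}$ ($F = 37281 \cdot \frac{1}{46000} = \frac{37281}{46000} \approx 0.81046$)
$S = 26417$
$O = \frac{10501}{26417} \approx 0.39751$
$O - F = \frac{10501}{26417} - \frac{37281}{46000} = - \frac{501806177}{1215182000}$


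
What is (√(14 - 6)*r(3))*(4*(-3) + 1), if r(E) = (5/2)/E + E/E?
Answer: -121*√2/3 ≈ -57.040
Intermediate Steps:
r(E) = 1 + 5/(2*E) (r(E) = (5*(½))/E + 1 = 5/(2*E) + 1 = 1 + 5/(2*E))
(√(14 - 6)*r(3))*(4*(-3) + 1) = (√(14 - 6)*((5/2 + 3)/3))*(4*(-3) + 1) = (√8*((⅓)*(11/2)))*(-12 + 1) = ((2*√2)*(11/6))*(-11) = (11*√2/3)*(-11) = -121*√2/3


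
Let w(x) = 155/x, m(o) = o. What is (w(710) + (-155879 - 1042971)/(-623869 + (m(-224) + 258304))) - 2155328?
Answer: -111951947302305/51942038 ≈ -2.1553e+6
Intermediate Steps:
(w(710) + (-155879 - 1042971)/(-623869 + (m(-224) + 258304))) - 2155328 = (155/710 + (-155879 - 1042971)/(-623869 + (-224 + 258304))) - 2155328 = (155*(1/710) - 1198850/(-623869 + 258080)) - 2155328 = (31/142 - 1198850/(-365789)) - 2155328 = (31/142 - 1198850*(-1/365789)) - 2155328 = (31/142 + 1198850/365789) - 2155328 = 181576159/51942038 - 2155328 = -111951947302305/51942038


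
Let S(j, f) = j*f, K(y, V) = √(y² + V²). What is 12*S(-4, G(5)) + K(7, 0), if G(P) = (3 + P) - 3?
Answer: -233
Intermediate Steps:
G(P) = P
K(y, V) = √(V² + y²)
S(j, f) = f*j
12*S(-4, G(5)) + K(7, 0) = 12*(5*(-4)) + √(0² + 7²) = 12*(-20) + √(0 + 49) = -240 + √49 = -240 + 7 = -233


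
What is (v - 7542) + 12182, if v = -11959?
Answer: -7319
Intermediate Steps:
(v - 7542) + 12182 = (-11959 - 7542) + 12182 = -19501 + 12182 = -7319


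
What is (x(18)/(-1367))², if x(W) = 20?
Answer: 400/1868689 ≈ 0.00021405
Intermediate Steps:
(x(18)/(-1367))² = (20/(-1367))² = (20*(-1/1367))² = (-20/1367)² = 400/1868689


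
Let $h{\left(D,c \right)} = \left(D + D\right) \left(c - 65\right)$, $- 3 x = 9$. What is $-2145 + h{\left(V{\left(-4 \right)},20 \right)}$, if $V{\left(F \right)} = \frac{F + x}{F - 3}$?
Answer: $-2235$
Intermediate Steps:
$x = -3$ ($x = \left(- \frac{1}{3}\right) 9 = -3$)
$V{\left(F \right)} = 1$ ($V{\left(F \right)} = \frac{F - 3}{F - 3} = \frac{-3 + F}{-3 + F} = 1$)
$h{\left(D,c \right)} = 2 D \left(-65 + c\right)$
$-2145 + h{\left(V{\left(-4 \right)},20 \right)} = -2145 + 2 \cdot 1 \left(-65 + 20\right) = -2145 + 2 \cdot 1 \left(-45\right) = -2145 - 90 = -2235$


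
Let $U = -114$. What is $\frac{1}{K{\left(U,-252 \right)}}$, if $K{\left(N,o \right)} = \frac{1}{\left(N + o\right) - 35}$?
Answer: $-401$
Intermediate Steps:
$K{\left(N,o \right)} = \frac{1}{-35 + N + o}$
$\frac{1}{K{\left(U,-252 \right)}} = \frac{1}{\frac{1}{-35 - 114 - 252}} = \frac{1}{\frac{1}{-401}} = \frac{1}{- \frac{1}{401}} = -401$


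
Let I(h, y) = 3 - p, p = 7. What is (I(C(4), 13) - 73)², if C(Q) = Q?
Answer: 5929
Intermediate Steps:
I(h, y) = -4 (I(h, y) = 3 - 1*7 = 3 - 7 = -4)
(I(C(4), 13) - 73)² = (-4 - 73)² = (-77)² = 5929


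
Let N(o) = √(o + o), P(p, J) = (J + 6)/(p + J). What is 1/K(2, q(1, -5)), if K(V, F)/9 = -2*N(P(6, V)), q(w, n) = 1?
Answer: -√2/36 ≈ -0.039284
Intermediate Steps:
P(p, J) = (6 + J)/(J + p)
N(o) = √2*√o (N(o) = √(2*o) = √2*√o)
K(V, F) = -18*√2 (K(V, F) = 9*(-2*√2*√((6 + V)/(V + 6))) = 9*(-2*√2*√((6 + V)/(6 + V))) = 9*(-2*√2*√1) = 9*(-2*√2) = -18*√2)
1/K(2, q(1, -5)) = 1/(-18*√2) = -√2/36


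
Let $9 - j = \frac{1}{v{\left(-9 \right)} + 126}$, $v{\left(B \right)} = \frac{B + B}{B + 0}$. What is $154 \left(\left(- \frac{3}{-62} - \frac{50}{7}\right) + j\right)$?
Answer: $\frac{579821}{1984} \approx 292.25$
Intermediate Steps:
$v{\left(B \right)} = 2$ ($v{\left(B \right)} = \frac{2 B}{B} = 2$)
$j = \frac{1151}{128}$ ($j = 9 - \frac{1}{2 + 126} = 9 - \frac{1}{128} = \frac{1151}{128} \approx 8.9922$)
$154 \left(\left(- \frac{3}{-62} - \frac{50}{7}\right) + j\right) = 154 \left(\left(- \frac{3}{-62} - \frac{50}{7}\right) + \frac{1151}{128}\right) = 154 \left(\left(\left(-3\right) \left(- \frac{1}{62}\right) - \frac{50}{7}\right) + \frac{1151}{128}\right) = 154 \left(\left(\frac{3}{62} - \frac{50}{7}\right) + \frac{1151}{128}\right) = 154 \left(- \frac{3079}{434} + \frac{1151}{128}\right) = 154 \cdot \frac{52711}{27776} = \frac{579821}{1984}$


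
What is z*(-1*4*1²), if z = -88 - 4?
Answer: 368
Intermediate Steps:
z = -92
z*(-1*4*1²) = -92*(-1*4)*1² = -(-368) = -92*(-4) = 368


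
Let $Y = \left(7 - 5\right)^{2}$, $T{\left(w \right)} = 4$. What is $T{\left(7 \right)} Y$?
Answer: $16$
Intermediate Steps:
$Y = 4$ ($Y = 2^{2} = 4$)
$T{\left(7 \right)} Y = 4 \cdot 4 = 16$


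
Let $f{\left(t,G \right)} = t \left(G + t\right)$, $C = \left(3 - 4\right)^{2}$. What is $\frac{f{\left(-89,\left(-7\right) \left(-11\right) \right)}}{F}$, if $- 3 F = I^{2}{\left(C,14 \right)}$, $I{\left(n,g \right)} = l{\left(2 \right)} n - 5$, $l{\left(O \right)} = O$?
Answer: $-356$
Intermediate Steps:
$C = 1$ ($C = \left(-1\right)^{2} = 1$)
$I{\left(n,g \right)} = -5 + 2 n$ ($I{\left(n,g \right)} = 2 n - 5 = -5 + 2 n$)
$F = -3$ ($F = - \frac{\left(-5 + 2 \cdot 1\right)^{2}}{3} = - \frac{\left(-5 + 2\right)^{2}}{3} = - \frac{\left(-3\right)^{2}}{3} = \left(- \frac{1}{3}\right) 9 = -3$)
$\frac{f{\left(-89,\left(-7\right) \left(-11\right) \right)}}{F} = \frac{\left(-89\right) \left(\left(-7\right) \left(-11\right) - 89\right)}{-3} = - 89 \left(77 - 89\right) \left(- \frac{1}{3}\right) = \left(-89\right) \left(-12\right) \left(- \frac{1}{3}\right) = 1068 \left(- \frac{1}{3}\right) = -356$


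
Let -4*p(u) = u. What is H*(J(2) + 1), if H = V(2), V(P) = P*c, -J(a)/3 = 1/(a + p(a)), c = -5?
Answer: 10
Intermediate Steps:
p(u) = -u/4
J(a) = -4/a (J(a) = -3/(a - a/4) = -3*4/(3*a) = -4/a)
V(P) = -5*P (V(P) = P*(-5) = -5*P)
H = -10 (H = -5*2 = -10)
H*(J(2) + 1) = -10*(-4/2 + 1) = -10*(-4*½ + 1) = -10*(-2 + 1) = -10*(-1) = 10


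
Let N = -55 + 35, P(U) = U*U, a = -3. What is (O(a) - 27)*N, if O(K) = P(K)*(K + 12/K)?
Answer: 1800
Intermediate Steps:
P(U) = U²
O(K) = K²*(K + 12/K)
N = -20
(O(a) - 27)*N = (-3*(12 + (-3)²) - 27)*(-20) = (-3*(12 + 9) - 27)*(-20) = (-3*21 - 27)*(-20) = (-63 - 27)*(-20) = -90*(-20) = 1800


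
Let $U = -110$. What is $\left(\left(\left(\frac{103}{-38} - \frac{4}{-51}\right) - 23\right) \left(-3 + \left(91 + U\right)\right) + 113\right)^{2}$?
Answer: $\frac{430233670084}{938961} \approx 4.582 \cdot 10^{5}$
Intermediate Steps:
$\left(\left(\left(\frac{103}{-38} - \frac{4}{-51}\right) - 23\right) \left(-3 + \left(91 + U\right)\right) + 113\right)^{2} = \left(\left(\left(\frac{103}{-38} - \frac{4}{-51}\right) - 23\right) \left(-3 + \left(91 - 110\right)\right) + 113\right)^{2} = \left(\left(\left(103 \left(- \frac{1}{38}\right) - - \frac{4}{51}\right) - 23\right) \left(-3 - 19\right) + 113\right)^{2} = \left(\left(\left(- \frac{103}{38} + \frac{4}{51}\right) - 23\right) \left(-22\right) + 113\right)^{2} = \left(\left(- \frac{5101}{1938} - 23\right) \left(-22\right) + 113\right)^{2} = \left(\left(- \frac{49675}{1938}\right) \left(-22\right) + 113\right)^{2} = \left(\frac{546425}{969} + 113\right)^{2} = \left(\frac{655922}{969}\right)^{2} = \frac{430233670084}{938961}$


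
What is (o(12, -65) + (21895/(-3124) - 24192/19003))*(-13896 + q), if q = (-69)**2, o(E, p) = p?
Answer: 39740864472855/59365372 ≈ 6.6943e+5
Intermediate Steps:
q = 4761
(o(12, -65) + (21895/(-3124) - 24192/19003))*(-13896 + q) = (-65 + (21895/(-3124) - 24192/19003))*(-13896 + 4761) = (-65 + (21895*(-1/3124) - 24192*1/19003))*(-9135) = (-65 + (-21895/3124 - 24192/19003))*(-9135) = (-65 - 491646493/59365372)*(-9135) = -4350395673/59365372*(-9135) = 39740864472855/59365372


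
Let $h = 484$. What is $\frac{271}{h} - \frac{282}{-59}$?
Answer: $\frac{152477}{28556} \approx 5.3396$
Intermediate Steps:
$\frac{271}{h} - \frac{282}{-59} = \frac{271}{484} - \frac{282}{-59} = 271 \cdot \frac{1}{484} - - \frac{282}{59} = \frac{271}{484} + \frac{282}{59} = \frac{152477}{28556}$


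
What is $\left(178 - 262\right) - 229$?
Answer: $-313$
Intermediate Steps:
$\left(178 - 262\right) - 229 = -84 - 229 = -313$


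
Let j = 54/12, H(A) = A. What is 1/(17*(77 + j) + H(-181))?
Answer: 2/2409 ≈ 0.00083022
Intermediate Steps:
j = 9/2 (j = 54*(1/12) = 9/2 ≈ 4.5000)
1/(17*(77 + j) + H(-181)) = 1/(17*(77 + 9/2) - 181) = 1/(17*(163/2) - 181) = 1/(2771/2 - 181) = 1/(2409/2) = 2/2409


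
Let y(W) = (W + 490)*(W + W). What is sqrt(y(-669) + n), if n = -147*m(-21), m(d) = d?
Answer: sqrt(242589) ≈ 492.53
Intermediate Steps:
y(W) = 2*W*(490 + W) (y(W) = (490 + W)*(2*W) = 2*W*(490 + W))
n = 3087 (n = -147*(-21) = 3087)
sqrt(y(-669) + n) = sqrt(2*(-669)*(490 - 669) + 3087) = sqrt(2*(-669)*(-179) + 3087) = sqrt(239502 + 3087) = sqrt(242589)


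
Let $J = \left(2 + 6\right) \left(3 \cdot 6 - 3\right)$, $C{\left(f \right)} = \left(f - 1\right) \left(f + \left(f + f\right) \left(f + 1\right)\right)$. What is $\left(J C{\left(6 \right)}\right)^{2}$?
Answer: $2916000000$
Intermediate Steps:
$C{\left(f \right)} = \left(-1 + f\right) \left(f + 2 f \left(1 + f\right)\right)$
$J = 120$ ($J = 8 \left(18 - 3\right) = 8 \cdot 15 = 120$)
$\left(J C{\left(6 \right)}\right)^{2} = \left(120 \cdot 6 \left(-3 + 6 + 2 \cdot 6^{2}\right)\right)^{2} = \left(120 \cdot 6 \left(-3 + 6 + 2 \cdot 36\right)\right)^{2} = \left(120 \cdot 6 \left(-3 + 6 + 72\right)\right)^{2} = \left(120 \cdot 6 \cdot 75\right)^{2} = \left(120 \cdot 450\right)^{2} = 54000^{2} = 2916000000$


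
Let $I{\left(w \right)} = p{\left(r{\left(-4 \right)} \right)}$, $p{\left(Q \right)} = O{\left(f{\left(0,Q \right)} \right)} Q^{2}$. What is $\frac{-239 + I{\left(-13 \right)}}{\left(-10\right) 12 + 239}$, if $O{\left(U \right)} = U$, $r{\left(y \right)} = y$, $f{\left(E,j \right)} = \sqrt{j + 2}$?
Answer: $- \frac{239}{119} + \frac{16 i \sqrt{2}}{119} \approx -2.0084 + 0.19015 i$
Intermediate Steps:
$f{\left(E,j \right)} = \sqrt{2 + j}$
$p{\left(Q \right)} = Q^{2} \sqrt{2 + Q}$ ($p{\left(Q \right)} = \sqrt{2 + Q} Q^{2} = Q^{2} \sqrt{2 + Q}$)
$I{\left(w \right)} = 16 i \sqrt{2}$ ($I{\left(w \right)} = \left(-4\right)^{2} \sqrt{2 - 4} = 16 \sqrt{-2} = 16 i \sqrt{2}$)
$\frac{-239 + I{\left(-13 \right)}}{\left(-10\right) 12 + 239} = \frac{-239 + 16 i \sqrt{2}}{\left(-10\right) 12 + 239} = \frac{-239 + 16 i \sqrt{2}}{-120 + 239} = \frac{-239 + 16 i \sqrt{2}}{119} = \left(-239 + 16 i \sqrt{2}\right) \frac{1}{119} = - \frac{239}{119} + \frac{16 i \sqrt{2}}{119}$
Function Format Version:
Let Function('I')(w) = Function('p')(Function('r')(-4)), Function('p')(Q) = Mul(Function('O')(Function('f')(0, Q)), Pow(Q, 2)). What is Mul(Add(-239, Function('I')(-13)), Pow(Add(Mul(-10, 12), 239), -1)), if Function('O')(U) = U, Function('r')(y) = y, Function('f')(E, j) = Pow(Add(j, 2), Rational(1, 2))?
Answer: Add(Rational(-239, 119), Mul(Rational(16, 119), I, Pow(2, Rational(1, 2)))) ≈ Add(-2.0084, Mul(0.19015, I))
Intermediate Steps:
Function('f')(E, j) = Pow(Add(2, j), Rational(1, 2))
Function('p')(Q) = Mul(Pow(Q, 2), Pow(Add(2, Q), Rational(1, 2))) (Function('p')(Q) = Mul(Pow(Add(2, Q), Rational(1, 2)), Pow(Q, 2)) = Mul(Pow(Q, 2), Pow(Add(2, Q), Rational(1, 2))))
Function('I')(w) = Mul(16, I, Pow(2, Rational(1, 2))) (Function('I')(w) = Mul(Pow(-4, 2), Pow(Add(2, -4), Rational(1, 2))) = Mul(16, Pow(-2, Rational(1, 2))) = Mul(16, Mul(I, Pow(2, Rational(1, 2)))) = Mul(16, I, Pow(2, Rational(1, 2))))
Mul(Add(-239, Function('I')(-13)), Pow(Add(Mul(-10, 12), 239), -1)) = Mul(Add(-239, Mul(16, I, Pow(2, Rational(1, 2)))), Pow(Add(Mul(-10, 12), 239), -1)) = Mul(Add(-239, Mul(16, I, Pow(2, Rational(1, 2)))), Pow(Add(-120, 239), -1)) = Mul(Add(-239, Mul(16, I, Pow(2, Rational(1, 2)))), Pow(119, -1)) = Mul(Add(-239, Mul(16, I, Pow(2, Rational(1, 2)))), Rational(1, 119)) = Add(Rational(-239, 119), Mul(Rational(16, 119), I, Pow(2, Rational(1, 2))))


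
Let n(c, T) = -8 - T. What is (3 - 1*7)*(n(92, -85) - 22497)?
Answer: 89680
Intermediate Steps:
(3 - 1*7)*(n(92, -85) - 22497) = (3 - 1*7)*((-8 - 1*(-85)) - 22497) = (3 - 7)*((-8 + 85) - 22497) = -4*(77 - 22497) = -4*(-22420) = 89680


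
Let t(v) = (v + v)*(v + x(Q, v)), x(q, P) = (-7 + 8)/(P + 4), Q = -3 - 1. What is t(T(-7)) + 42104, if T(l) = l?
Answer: 126620/3 ≈ 42207.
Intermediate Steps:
Q = -4
x(q, P) = 1/(4 + P)
t(v) = 2*v*(v + 1/(4 + v)) (t(v) = (v + v)*(v + 1/(4 + v)) = (2*v)*(v + 1/(4 + v)) = 2*v*(v + 1/(4 + v)))
t(T(-7)) + 42104 = 2*(-7)*(1 - 7*(4 - 7))/(4 - 7) + 42104 = 2*(-7)*(1 - 7*(-3))/(-3) + 42104 = 2*(-7)*(-⅓)*(1 + 21) + 42104 = 2*(-7)*(-⅓)*22 + 42104 = 308/3 + 42104 = 126620/3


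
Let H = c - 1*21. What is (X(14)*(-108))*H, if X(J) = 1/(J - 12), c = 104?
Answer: -4482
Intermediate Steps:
X(J) = 1/(-12 + J)
H = 83 (H = 104 - 1*21 = 104 - 21 = 83)
(X(14)*(-108))*H = (-108/(-12 + 14))*83 = (-108/2)*83 = ((1/2)*(-108))*83 = -54*83 = -4482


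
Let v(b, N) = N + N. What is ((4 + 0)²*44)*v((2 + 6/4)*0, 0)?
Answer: 0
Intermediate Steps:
v(b, N) = 2*N
((4 + 0)²*44)*v((2 + 6/4)*0, 0) = ((4 + 0)²*44)*(2*0) = (4²*44)*0 = (16*44)*0 = 704*0 = 0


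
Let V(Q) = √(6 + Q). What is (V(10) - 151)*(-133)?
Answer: 19551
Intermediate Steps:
(V(10) - 151)*(-133) = (√(6 + 10) - 151)*(-133) = (√16 - 151)*(-133) = (4 - 151)*(-133) = -147*(-133) = 19551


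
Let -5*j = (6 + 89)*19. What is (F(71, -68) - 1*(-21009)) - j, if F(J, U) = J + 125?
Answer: 21566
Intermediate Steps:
F(J, U) = 125 + J
j = -361 (j = -(6 + 89)*19/5 = -19*19 = -1/5*1805 = -361)
(F(71, -68) - 1*(-21009)) - j = ((125 + 71) - 1*(-21009)) - 1*(-361) = (196 + 21009) + 361 = 21205 + 361 = 21566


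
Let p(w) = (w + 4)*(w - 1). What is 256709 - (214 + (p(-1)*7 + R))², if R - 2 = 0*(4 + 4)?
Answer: 226433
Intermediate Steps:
p(w) = (-1 + w)*(4 + w) (p(w) = (4 + w)*(-1 + w) = (-1 + w)*(4 + w))
R = 2 (R = 2 + 0*(4 + 4) = 2 + 0*8 = 2 + 0 = 2)
256709 - (214 + (p(-1)*7 + R))² = 256709 - (214 + ((-4 + (-1)² + 3*(-1))*7 + 2))² = 256709 - (214 + ((-4 + 1 - 3)*7 + 2))² = 256709 - (214 + (-6*7 + 2))² = 256709 - (214 + (-42 + 2))² = 256709 - (214 - 40)² = 256709 - 1*174² = 256709 - 1*30276 = 256709 - 30276 = 226433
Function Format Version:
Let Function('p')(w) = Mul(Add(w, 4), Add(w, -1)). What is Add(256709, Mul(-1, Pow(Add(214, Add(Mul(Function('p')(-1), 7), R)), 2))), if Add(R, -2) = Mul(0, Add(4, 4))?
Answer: 226433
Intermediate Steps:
Function('p')(w) = Mul(Add(-1, w), Add(4, w)) (Function('p')(w) = Mul(Add(4, w), Add(-1, w)) = Mul(Add(-1, w), Add(4, w)))
R = 2 (R = Add(2, Mul(0, Add(4, 4))) = Add(2, Mul(0, 8)) = Add(2, 0) = 2)
Add(256709, Mul(-1, Pow(Add(214, Add(Mul(Function('p')(-1), 7), R)), 2))) = Add(256709, Mul(-1, Pow(Add(214, Add(Mul(Add(-4, Pow(-1, 2), Mul(3, -1)), 7), 2)), 2))) = Add(256709, Mul(-1, Pow(Add(214, Add(Mul(Add(-4, 1, -3), 7), 2)), 2))) = Add(256709, Mul(-1, Pow(Add(214, Add(Mul(-6, 7), 2)), 2))) = Add(256709, Mul(-1, Pow(Add(214, Add(-42, 2)), 2))) = Add(256709, Mul(-1, Pow(Add(214, -40), 2))) = Add(256709, Mul(-1, Pow(174, 2))) = Add(256709, Mul(-1, 30276)) = Add(256709, -30276) = 226433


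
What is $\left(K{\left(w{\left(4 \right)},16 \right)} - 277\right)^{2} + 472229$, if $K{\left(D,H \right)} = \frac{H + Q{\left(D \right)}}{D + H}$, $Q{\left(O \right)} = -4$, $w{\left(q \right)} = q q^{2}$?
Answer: $\frac{219549969}{400} \approx 5.4888 \cdot 10^{5}$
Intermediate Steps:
$w{\left(q \right)} = q^{3}$
$K{\left(D,H \right)} = \frac{-4 + H}{D + H}$ ($K{\left(D,H \right)} = \frac{H - 4}{D + H} = \frac{-4 + H}{D + H}$)
$\left(K{\left(w{\left(4 \right)},16 \right)} - 277\right)^{2} + 472229 = \left(\frac{-4 + 16}{4^{3} + 16} - 277\right)^{2} + 472229 = \left(\frac{1}{64 + 16} \cdot 12 - 277\right)^{2} + 472229 = \left(\frac{1}{80} \cdot 12 - 277\right)^{2} + 472229 = \left(\frac{3}{20} - 277\right)^{2} + 472229 = \left(- \frac{5537}{20}\right)^{2} + 472229 = \frac{30658369}{400} + 472229 = \frac{219549969}{400}$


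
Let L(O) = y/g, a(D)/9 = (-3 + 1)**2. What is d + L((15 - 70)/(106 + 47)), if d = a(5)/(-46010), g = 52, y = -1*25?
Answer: -576061/1196260 ≈ -0.48155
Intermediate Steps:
y = -25
a(D) = 36 (a(D) = 9*(-3 + 1)**2 = 9*(-2)**2 = 9*4 = 36)
L(O) = -25/52
d = -18/23005 (d = 36/(-46010) = 36*(-1/46010) = -18/23005 ≈ -0.00078244)
d + L((15 - 70)/(106 + 47)) = -18/23005 - 25/52 = -576061/1196260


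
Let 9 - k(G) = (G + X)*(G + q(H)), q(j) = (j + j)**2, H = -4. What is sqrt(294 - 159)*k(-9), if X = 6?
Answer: 522*sqrt(15) ≈ 2021.7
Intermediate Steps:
q(j) = 4*j**2 (q(j) = (2*j)**2 = 4*j**2)
k(G) = 9 - (6 + G)*(64 + G) (k(G) = 9 - (G + 6)*(G + 4*(-4)**2) = 9 - (6 + G)*(G + 4*16) = 9 - (6 + G)*(G + 64) = 9 - (6 + G)*(64 + G))
sqrt(294 - 159)*k(-9) = sqrt(294 - 159)*(-375 - 1*(-9)**2 - 70*(-9)) = sqrt(135)*(-375 - 1*81 + 630) = (3*sqrt(15))*(-375 - 81 + 630) = (3*sqrt(15))*174 = 522*sqrt(15)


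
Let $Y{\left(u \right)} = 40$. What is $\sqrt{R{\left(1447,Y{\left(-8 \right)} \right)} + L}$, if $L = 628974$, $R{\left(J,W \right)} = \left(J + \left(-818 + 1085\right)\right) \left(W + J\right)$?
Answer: $2 \sqrt{794423} \approx 1782.6$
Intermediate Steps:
$R{\left(J,W \right)} = \left(267 + J\right) \left(J + W\right)$ ($R{\left(J,W \right)} = \left(J + 267\right) \left(J + W\right) = \left(267 + J\right) \left(J + W\right)$)
$\sqrt{R{\left(1447,Y{\left(-8 \right)} \right)} + L} = \sqrt{\left(1447^{2} + 267 \cdot 1447 + 267 \cdot 40 + 1447 \cdot 40\right) + 628974} = \sqrt{\left(2093809 + 386349 + 10680 + 57880\right) + 628974} = \sqrt{2548718 + 628974} = \sqrt{3177692} = 2 \sqrt{794423}$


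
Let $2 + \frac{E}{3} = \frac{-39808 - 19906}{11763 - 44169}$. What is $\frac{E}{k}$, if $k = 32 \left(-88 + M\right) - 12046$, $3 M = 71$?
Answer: $\frac{7647}{228537914} \approx 3.3461 \cdot 10^{-5}$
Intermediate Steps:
$M = \frac{71}{3}$ ($M = \frac{1}{3} \cdot 71 = \frac{71}{3} \approx 23.667$)
$E = - \frac{2549}{5401}$ ($E = -6 + 3 \frac{-39808 - 19906}{11763 - 44169} = -6 + 3 \left(- \frac{59714}{-32406}\right) = -6 + 3 \left(\left(-59714\right) \left(- \frac{1}{32406}\right)\right) = -6 + 3 \cdot \frac{29857}{16203} = -6 + \frac{29857}{5401} = - \frac{2549}{5401} \approx -0.47195$)
$k = - \frac{42314}{3}$ ($k = 32 \left(-88 + \frac{71}{3}\right) - 12046 = 32 \left(- \frac{193}{3}\right) - 12046 = - \frac{6176}{3} - 12046 = - \frac{42314}{3} \approx -14105.0$)
$\frac{E}{k} = - \frac{2549}{5401 \left(- \frac{42314}{3}\right)} = \left(- \frac{2549}{5401}\right) \left(- \frac{3}{42314}\right) = \frac{7647}{228537914}$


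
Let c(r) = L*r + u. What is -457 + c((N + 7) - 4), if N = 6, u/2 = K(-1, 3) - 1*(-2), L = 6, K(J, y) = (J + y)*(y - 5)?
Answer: -407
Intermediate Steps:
K(J, y) = (-5 + y)*(J + y) (K(J, y) = (J + y)*(-5 + y) = (-5 + y)*(J + y))
u = -4 (u = 2*((3² - 5*(-1) - 5*3 - 1*3) - 1*(-2)) = 2*((9 + 5 - 15 - 3) + 2) = 2*(-4 + 2) = 2*(-2) = -4)
c(r) = -4 + 6*r (c(r) = 6*r - 4 = -4 + 6*r)
-457 + c((N + 7) - 4) = -457 + (-4 + 6*((6 + 7) - 4)) = -457 + (-4 + 6*(13 - 4)) = -457 + (-4 + 6*9) = -457 + (-4 + 54) = -457 + 50 = -407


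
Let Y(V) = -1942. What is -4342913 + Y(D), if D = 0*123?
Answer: -4344855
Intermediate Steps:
D = 0
-4342913 + Y(D) = -4342913 - 1942 = -4344855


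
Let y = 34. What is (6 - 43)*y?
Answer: -1258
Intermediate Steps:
(6 - 43)*y = (6 - 43)*34 = -37*34 = -1258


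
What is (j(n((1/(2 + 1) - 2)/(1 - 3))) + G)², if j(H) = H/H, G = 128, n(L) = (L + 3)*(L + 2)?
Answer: 16641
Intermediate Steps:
n(L) = (2 + L)*(3 + L) (n(L) = (3 + L)*(2 + L) = (2 + L)*(3 + L))
j(H) = 1
(j(n((1/(2 + 1) - 2)/(1 - 3))) + G)² = (1 + 128)² = 129² = 16641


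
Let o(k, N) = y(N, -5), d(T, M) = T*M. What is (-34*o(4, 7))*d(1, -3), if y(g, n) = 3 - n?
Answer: 816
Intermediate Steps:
d(T, M) = M*T
o(k, N) = 8 (o(k, N) = 3 - 1*(-5) = 3 + 5 = 8)
(-34*o(4, 7))*d(1, -3) = (-34*8)*(-3*1) = -272*(-3) = 816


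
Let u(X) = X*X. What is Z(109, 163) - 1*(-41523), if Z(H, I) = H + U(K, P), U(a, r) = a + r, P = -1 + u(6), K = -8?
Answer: 41659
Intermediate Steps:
u(X) = X**2
P = 35 (P = -1 + 6**2 = -1 + 36 = 35)
Z(H, I) = 27 + H (Z(H, I) = H + (-8 + 35) = H + 27 = 27 + H)
Z(109, 163) - 1*(-41523) = (27 + 109) - 1*(-41523) = 136 + 41523 = 41659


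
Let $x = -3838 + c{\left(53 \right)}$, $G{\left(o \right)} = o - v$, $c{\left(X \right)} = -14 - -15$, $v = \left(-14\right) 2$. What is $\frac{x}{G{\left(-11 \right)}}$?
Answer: $- \frac{3837}{17} \approx -225.71$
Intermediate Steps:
$v = -28$
$c{\left(X \right)} = 1$ ($c{\left(X \right)} = -14 + 15 = 1$)
$G{\left(o \right)} = 28 + o$ ($G{\left(o \right)} = o - -28 = o + 28 = 28 + o$)
$x = -3837$ ($x = -3838 + 1 = -3837$)
$\frac{x}{G{\left(-11 \right)}} = - \frac{3837}{28 - 11} = - \frac{3837}{17}$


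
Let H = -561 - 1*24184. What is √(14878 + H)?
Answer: I*√9867 ≈ 99.333*I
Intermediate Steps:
H = -24745 (H = -561 - 24184 = -24745)
√(14878 + H) = √(14878 - 24745) = √(-9867) = I*√9867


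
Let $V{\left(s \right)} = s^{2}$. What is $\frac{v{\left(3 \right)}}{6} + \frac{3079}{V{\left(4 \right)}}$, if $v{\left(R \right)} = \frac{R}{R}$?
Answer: $\frac{9245}{48} \approx 192.6$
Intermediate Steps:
$v{\left(R \right)} = 1$
$\frac{v{\left(3 \right)}}{6} + \frac{3079}{V{\left(4 \right)}} = 1 \cdot \frac{1}{6} + \frac{3079}{4^{2}} = 1 \cdot \frac{1}{6} + \frac{3079}{16} = \frac{1}{6} + 3079 \cdot \frac{1}{16} = \frac{1}{6} + \frac{3079}{16} = \frac{9245}{48}$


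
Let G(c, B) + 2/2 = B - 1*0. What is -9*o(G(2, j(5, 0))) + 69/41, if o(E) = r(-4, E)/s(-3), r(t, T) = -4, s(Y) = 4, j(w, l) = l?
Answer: 438/41 ≈ 10.683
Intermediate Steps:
G(c, B) = -1 + B (G(c, B) = -1 + (B - 1*0) = -1 + (B + 0) = -1 + B)
o(E) = -1 (o(E) = -4/4 = -4*1/4 = -1)
-9*o(G(2, j(5, 0))) + 69/41 = -9*(-1) + 69/41 = 9 + 69*(1/41) = 9 + 69/41 = 438/41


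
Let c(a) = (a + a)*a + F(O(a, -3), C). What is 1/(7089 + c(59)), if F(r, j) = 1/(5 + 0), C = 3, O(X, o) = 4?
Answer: 5/70256 ≈ 7.1168e-5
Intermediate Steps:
F(r, j) = 1/5
c(a) = 1/5 + 2*a**2 (c(a) = (a + a)*a + 1/5 = (2*a)*a + 1/5 = 2*a**2 + 1/5 = 1/5 + 2*a**2)
1/(7089 + c(59)) = 1/(7089 + (1/5 + 2*59**2)) = 1/(7089 + (1/5 + 2*3481)) = 1/(7089 + (1/5 + 6962)) = 1/(7089 + 34811/5) = 1/(70256/5) = 5/70256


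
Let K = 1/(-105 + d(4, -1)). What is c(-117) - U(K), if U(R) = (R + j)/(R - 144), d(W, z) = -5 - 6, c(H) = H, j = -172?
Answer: -1974438/16705 ≈ -118.19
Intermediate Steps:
d(W, z) = -11
K = -1/116 (K = 1/(-105 - 11) = 1/(-116) = -1/116 ≈ -0.0086207)
U(R) = (-172 + R)/(-144 + R) (U(R) = (R - 172)/(R - 144) = (-172 + R)/(-144 + R))
c(-117) - U(K) = -117 - (-172 - 1/116)/(-144 - 1/116) = -117 - (-19953)/((-16705/116)*116) = -117 - (-116)*(-19953)/(16705*116) = -117 - 1*19953/16705 = -117 - 19953/16705 = -1974438/16705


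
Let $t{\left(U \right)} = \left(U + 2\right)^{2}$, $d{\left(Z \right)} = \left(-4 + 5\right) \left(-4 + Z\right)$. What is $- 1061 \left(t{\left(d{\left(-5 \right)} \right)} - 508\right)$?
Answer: $486999$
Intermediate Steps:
$d{\left(Z \right)} = -4 + Z$ ($d{\left(Z \right)} = 1 \left(-4 + Z\right) = -4 + Z$)
$t{\left(U \right)} = \left(2 + U\right)^{2}$
$- 1061 \left(t{\left(d{\left(-5 \right)} \right)} - 508\right) = - 1061 \left(\left(2 - 9\right)^{2} - 508\right) = - 1061 \left(\left(-7\right)^{2} - 508\right) = - 1061 \left(49 - 508\right) = \left(-1061\right) \left(-459\right) = 486999$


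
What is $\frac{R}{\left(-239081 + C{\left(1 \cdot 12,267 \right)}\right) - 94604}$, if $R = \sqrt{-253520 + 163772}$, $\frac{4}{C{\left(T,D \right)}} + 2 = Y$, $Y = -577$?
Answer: $- \frac{10422 i \sqrt{277}}{193203619} \approx - 0.00089779 i$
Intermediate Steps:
$C{\left(T,D \right)} = - \frac{4}{579}$ ($C{\left(T,D \right)} = \frac{4}{-2 - 577} = \frac{4}{-579} = 4 \left(- \frac{1}{579}\right) = - \frac{4}{579}$)
$R = 18 i \sqrt{277}$ ($R = \sqrt{-89748} = 18 i \sqrt{277} \approx 299.58 i$)
$\frac{R}{\left(-239081 + C{\left(1 \cdot 12,267 \right)}\right) - 94604} = \frac{18 i \sqrt{277}}{\left(-239081 - \frac{4}{579}\right) - 94604} = \frac{18 i \sqrt{277}}{- \frac{138427903}{579} - 94604} = \frac{18 i \sqrt{277}}{- \frac{193203619}{579}} = 18 i \sqrt{277} \left(- \frac{579}{193203619}\right) = - \frac{10422 i \sqrt{277}}{193203619}$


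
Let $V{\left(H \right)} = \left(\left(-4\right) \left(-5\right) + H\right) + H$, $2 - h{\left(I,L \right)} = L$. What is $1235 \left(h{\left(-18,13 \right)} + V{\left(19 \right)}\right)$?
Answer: $58045$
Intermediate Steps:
$h{\left(I,L \right)} = 2 - L$
$V{\left(H \right)} = 20 + 2 H$ ($V{\left(H \right)} = \left(20 + H\right) + H = 20 + 2 H$)
$1235 \left(h{\left(-18,13 \right)} + V{\left(19 \right)}\right) = 1235 \left(\left(2 - 13\right) + \left(20 + 2 \cdot 19\right)\right) = 1235 \left(\left(2 - 13\right) + \left(20 + 38\right)\right) = 1235 \left(-11 + 58\right) = 1235 \cdot 47 = 58045$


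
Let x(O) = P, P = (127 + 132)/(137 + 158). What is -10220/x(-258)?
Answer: -430700/37 ≈ -11641.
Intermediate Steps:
P = 259/295 ≈ 0.87797
x(O) = 259/295
-10220/x(-258) = -10220/259/295 = -10220*295/259 = -430700/37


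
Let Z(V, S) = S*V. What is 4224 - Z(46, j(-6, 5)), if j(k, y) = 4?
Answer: 4040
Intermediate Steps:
4224 - Z(46, j(-6, 5)) = 4224 - 4*46 = 4224 - 1*184 = 4224 - 184 = 4040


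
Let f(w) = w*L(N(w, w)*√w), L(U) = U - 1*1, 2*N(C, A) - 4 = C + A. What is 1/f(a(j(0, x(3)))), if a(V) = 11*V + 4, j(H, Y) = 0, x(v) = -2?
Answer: 1/44 ≈ 0.022727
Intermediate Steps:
N(C, A) = 2 + A/2 + C/2 (N(C, A) = 2 + (C + A)/2 = 2 + (A + C)/2 = 2 + (A/2 + C/2) = 2 + A/2 + C/2)
a(V) = 4 + 11*V
L(U) = -1 + U (L(U) = U - 1 = -1 + U)
f(w) = w*(-1 + √w*(2 + w)) (f(w) = w*(-1 + (2 + w/2 + w/2)*√w) = w*(-1 + (2 + w)*√w) = w*(-1 + √w*(2 + w)))
1/f(a(j(0, x(3)))) = 1/((4 + 11*0)*(-1 + √(4 + 11*0)*(2 + (4 + 11*0)))) = 1/((4 + 0)*(-1 + √(4 + 0)*(2 + (4 + 0)))) = 1/(4*(-1 + √4*(2 + 4))) = 1/(4*(-1 + 2*6)) = 1/(4*(-1 + 12)) = 1/(4*11) = 1/44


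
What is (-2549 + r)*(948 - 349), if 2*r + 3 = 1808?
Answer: -1972507/2 ≈ -9.8625e+5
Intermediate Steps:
r = 1805/2 (r = -3/2 + (½)*1808 = -3/2 + 904 = 1805/2 ≈ 902.50)
(-2549 + r)*(948 - 349) = (-2549 + 1805/2)*(948 - 349) = -3293/2*599 = -1972507/2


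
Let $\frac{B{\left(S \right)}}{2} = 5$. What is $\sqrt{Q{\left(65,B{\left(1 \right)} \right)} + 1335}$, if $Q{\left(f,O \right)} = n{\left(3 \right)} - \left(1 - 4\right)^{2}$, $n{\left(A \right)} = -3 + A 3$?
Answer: $6 \sqrt{37} \approx 36.497$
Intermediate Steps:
$B{\left(S \right)} = 10$ ($B{\left(S \right)} = 2 \cdot 5 = 10$)
$n{\left(A \right)} = -3 + 3 A$
$Q{\left(f,O \right)} = -3$ ($Q{\left(f,O \right)} = \left(-3 + 3 \cdot 3\right) - \left(1 - 4\right)^{2} = \left(-3 + 9\right) - \left(-3\right)^{2} = 6 - 9 = -3$)
$\sqrt{Q{\left(65,B{\left(1 \right)} \right)} + 1335} = \sqrt{-3 + 1335} = \sqrt{1332} = 6 \sqrt{37}$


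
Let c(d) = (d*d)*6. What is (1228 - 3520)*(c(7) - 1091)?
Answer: 1826724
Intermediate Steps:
c(d) = 6*d**2 (c(d) = d**2*6 = 6*d**2)
(1228 - 3520)*(c(7) - 1091) = (1228 - 3520)*(6*7**2 - 1091) = -2292*(6*49 - 1091) = -2292*(294 - 1091) = -2292*(-797) = 1826724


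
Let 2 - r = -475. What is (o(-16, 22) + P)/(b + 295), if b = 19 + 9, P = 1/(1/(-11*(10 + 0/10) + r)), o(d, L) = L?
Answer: 389/323 ≈ 1.2043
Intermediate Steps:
r = 477 (r = 2 - 1*(-475) = 2 + 475 = 477)
P = 367 (P = 1/(1/(-11*(10 + 0/10) + 477)) = 1/(1/(-11*(10 + 0*(⅒)) + 477)) = 1/(1/(-11*(10 + 0) + 477)) = 1/(1/(-11*10 + 477)) = 1/(1/(-110 + 477)) = 1/(1/367) = 367)
b = 28
(o(-16, 22) + P)/(b + 295) = (22 + 367)/(28 + 295) = 389/323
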